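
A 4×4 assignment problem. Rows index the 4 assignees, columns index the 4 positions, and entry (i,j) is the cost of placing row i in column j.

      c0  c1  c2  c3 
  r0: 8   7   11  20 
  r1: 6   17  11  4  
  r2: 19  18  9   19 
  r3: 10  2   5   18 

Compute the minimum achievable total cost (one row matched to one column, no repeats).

optimal assignment: row0→col0 (cost 8), row1→col3 (cost 4), row2→col2 (cost 9), row3→col1 (cost 2)
total = 8 + 4 + 9 + 2 = 23

Minimum assignment cost: 23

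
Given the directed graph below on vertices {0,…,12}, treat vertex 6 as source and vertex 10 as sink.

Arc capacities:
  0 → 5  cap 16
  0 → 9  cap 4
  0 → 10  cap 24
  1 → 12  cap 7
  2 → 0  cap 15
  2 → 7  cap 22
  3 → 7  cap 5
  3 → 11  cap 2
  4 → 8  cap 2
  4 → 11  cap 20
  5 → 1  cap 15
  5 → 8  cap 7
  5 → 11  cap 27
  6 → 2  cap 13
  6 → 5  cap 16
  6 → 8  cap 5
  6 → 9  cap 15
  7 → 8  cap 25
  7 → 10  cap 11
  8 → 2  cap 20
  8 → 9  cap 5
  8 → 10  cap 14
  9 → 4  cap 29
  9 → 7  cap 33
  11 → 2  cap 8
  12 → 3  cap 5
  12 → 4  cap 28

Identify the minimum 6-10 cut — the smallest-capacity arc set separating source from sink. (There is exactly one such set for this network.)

augment #1: 6→8→10 push 5
augment #2: 6→2→0→10 push 13
augment #3: 6→5→8→10 push 7
augment #4: 6→9→7→10 push 11
augment #5: 6→9→4→8→10 push 2
augment #6: 6→5→11→2→0→10 push 2
max flow = 40; residual-reachable set from 6 gives S-side
cut edges (S→T): {(2,0), (7,10), (8,10)} total cap 40

Min-cut arcs: {(2,0), (7,10), (8,10)} (total capacity 40)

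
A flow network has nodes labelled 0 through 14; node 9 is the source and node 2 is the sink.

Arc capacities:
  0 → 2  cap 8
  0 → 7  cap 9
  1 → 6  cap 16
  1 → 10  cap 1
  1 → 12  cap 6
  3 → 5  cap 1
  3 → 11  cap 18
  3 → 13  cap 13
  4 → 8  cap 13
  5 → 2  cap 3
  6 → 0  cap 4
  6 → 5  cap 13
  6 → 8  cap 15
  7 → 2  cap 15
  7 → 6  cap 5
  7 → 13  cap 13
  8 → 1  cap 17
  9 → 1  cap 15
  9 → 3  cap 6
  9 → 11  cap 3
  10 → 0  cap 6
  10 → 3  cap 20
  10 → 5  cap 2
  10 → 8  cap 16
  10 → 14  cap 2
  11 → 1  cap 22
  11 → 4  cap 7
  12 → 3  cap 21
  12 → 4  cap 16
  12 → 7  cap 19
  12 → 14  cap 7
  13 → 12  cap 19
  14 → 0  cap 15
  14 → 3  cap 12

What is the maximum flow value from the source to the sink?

augment #1: 9→3→5→2 bottleneck 1, total now 1
augment #2: 9→1→6→0→2 bottleneck 4, total now 5
augment #3: 9→1→6→5→2 bottleneck 2, total now 7
augment #4: 9→1→10→0→2 bottleneck 1, total now 8
augment #5: 9→1→12→7→2 bottleneck 6, total now 14
augment #6: 9→3→13→12→7→2 bottleneck 5, total now 19
augment #7: 9→1→6→5→3→13→12→7→2 bottleneck 1, total now 20

Maximum flow value: 20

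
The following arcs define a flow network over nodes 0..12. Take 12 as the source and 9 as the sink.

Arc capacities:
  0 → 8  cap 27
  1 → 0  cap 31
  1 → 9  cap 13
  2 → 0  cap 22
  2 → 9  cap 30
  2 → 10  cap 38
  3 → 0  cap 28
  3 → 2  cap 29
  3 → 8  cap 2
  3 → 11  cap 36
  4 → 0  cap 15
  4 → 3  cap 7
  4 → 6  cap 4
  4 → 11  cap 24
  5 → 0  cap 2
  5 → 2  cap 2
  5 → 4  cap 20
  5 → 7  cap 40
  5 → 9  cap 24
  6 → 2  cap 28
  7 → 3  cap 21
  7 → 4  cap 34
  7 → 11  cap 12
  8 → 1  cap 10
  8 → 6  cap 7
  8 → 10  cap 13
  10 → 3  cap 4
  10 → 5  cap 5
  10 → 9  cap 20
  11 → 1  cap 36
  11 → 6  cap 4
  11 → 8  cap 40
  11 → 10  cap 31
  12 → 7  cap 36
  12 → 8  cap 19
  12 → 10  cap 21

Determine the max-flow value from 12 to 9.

augment #1: 12→10→9 bottleneck 20, total now 20
augment #2: 12→8→1→9 bottleneck 10, total now 30
augment #3: 12→10→5→9 bottleneck 1, total now 31
augment #4: 12→7→3→2→9 bottleneck 21, total now 52
augment #5: 12→7→11→1→9 bottleneck 3, total now 55
augment #6: 12→8→6→2→9 bottleneck 7, total now 62
augment #7: 12→8→10→5→9 bottleneck 2, total now 64
augment #8: 12→7→4→3→2→9 bottleneck 2, total now 66
augment #9: 12→7→11→10→5→9 bottleneck 2, total now 68

Maximum flow value: 68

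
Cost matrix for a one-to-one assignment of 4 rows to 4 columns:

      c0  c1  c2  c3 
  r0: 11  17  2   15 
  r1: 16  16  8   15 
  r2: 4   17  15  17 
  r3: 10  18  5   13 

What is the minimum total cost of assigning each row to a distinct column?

Minimum assignment cost: 35

optimal assignment: row0→col2 (cost 2), row1→col1 (cost 16), row2→col0 (cost 4), row3→col3 (cost 13)
total = 2 + 16 + 4 + 13 = 35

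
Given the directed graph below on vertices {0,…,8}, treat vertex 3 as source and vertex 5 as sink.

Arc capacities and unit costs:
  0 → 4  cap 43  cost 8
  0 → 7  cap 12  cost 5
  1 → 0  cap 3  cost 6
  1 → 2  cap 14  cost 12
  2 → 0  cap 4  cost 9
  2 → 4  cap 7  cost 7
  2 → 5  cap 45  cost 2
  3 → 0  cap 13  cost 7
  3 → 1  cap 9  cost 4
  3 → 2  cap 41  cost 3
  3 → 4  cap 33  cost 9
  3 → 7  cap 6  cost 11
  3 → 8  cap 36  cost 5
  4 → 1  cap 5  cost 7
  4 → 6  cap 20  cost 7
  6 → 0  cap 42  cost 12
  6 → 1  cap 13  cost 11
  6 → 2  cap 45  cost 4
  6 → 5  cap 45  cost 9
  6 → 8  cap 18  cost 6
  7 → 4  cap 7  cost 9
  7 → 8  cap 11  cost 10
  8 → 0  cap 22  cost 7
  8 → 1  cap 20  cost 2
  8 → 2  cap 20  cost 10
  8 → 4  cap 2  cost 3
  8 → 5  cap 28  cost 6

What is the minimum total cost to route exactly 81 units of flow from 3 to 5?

Minimum cost for 81 units: 779

shortest-cost path #1: 3→2→5 push 41 @ unit cost 5 (adds 205)
shortest-cost path #2: 3→8→5 push 28 @ unit cost 11 (adds 308)
shortest-cost path #3: 3→8→2→5 push 4 @ unit cost 17 (adds 68)
shortest-cost path #4: 3→8→4→6→5 push 2 @ unit cost 24 (adds 48)
shortest-cost path #5: 3→4→6→5 push 6 @ unit cost 25 (adds 150)
total cost = 779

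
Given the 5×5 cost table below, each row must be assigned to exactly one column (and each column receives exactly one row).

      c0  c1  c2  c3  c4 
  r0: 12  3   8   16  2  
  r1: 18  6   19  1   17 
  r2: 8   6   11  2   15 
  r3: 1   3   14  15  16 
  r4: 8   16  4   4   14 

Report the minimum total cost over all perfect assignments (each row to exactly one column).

Minimum assignment cost: 14

optimal assignment: row0→col4 (cost 2), row1→col3 (cost 1), row2→col1 (cost 6), row3→col0 (cost 1), row4→col2 (cost 4)
total = 2 + 1 + 6 + 1 + 4 = 14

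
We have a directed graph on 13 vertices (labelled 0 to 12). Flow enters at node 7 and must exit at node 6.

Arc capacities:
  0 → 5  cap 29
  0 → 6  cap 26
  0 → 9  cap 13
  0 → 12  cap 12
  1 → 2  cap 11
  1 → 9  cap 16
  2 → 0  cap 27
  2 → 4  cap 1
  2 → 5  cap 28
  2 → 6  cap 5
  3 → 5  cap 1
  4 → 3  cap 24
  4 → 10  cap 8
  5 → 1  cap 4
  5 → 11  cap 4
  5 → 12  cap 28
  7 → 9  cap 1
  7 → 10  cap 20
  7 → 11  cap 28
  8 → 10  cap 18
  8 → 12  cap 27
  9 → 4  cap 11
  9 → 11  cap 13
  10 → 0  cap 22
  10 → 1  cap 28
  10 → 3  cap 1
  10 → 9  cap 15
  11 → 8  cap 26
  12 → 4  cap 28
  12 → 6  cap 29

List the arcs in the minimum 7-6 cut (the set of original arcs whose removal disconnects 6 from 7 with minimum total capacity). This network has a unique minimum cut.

Min-cut arcs: {(7,9), (7,10), (11,8)} (total capacity 47)

augment #1: 7→10→0→6 push 20
augment #2: 7→11→8→12→6 push 26
augment #3: 7→9→4→10→0→6 push 1
max flow = 47; residual-reachable set from 7 gives S-side
cut edges (S→T): {(7,9), (7,10), (11,8)} total cap 47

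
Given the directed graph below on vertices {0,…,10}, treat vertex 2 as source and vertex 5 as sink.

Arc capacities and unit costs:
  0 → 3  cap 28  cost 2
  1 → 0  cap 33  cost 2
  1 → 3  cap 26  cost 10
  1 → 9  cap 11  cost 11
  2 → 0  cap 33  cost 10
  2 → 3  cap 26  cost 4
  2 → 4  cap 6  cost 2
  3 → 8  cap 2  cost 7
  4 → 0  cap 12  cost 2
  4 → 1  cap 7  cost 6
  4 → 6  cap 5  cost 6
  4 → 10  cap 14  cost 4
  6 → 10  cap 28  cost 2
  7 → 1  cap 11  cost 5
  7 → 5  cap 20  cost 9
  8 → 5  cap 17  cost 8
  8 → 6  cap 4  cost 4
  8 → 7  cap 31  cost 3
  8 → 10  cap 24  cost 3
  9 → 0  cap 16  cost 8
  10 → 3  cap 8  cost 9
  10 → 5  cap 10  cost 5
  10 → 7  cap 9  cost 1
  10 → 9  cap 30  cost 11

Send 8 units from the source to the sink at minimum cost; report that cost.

shortest-cost path #1: 2→4→10→5 push 6 @ unit cost 11 (adds 66)
shortest-cost path #2: 2→3→8→5 push 2 @ unit cost 19 (adds 38)
total cost = 104

Minimum cost for 8 units: 104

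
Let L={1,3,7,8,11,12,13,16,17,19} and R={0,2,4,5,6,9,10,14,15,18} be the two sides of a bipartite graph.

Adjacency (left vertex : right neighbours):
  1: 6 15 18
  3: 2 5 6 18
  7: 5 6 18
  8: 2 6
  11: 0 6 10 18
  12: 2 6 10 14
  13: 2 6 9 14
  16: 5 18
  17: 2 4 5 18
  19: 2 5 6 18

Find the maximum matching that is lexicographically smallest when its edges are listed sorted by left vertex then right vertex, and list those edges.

|M| = 9 (so the lex-smallest maximum matching has 9 edges)
process left vertices in ascending order; for each, take the smallest-labelled available neighbour that still permits 9 edges overall, or leave it unmatched if none does
lex-smallest matching: {1-15, 3-2, 7-5, 8-6, 11-0, 12-10, 13-9, 16-18, 17-4}

Lex-smallest maximum matching: {(1,15), (3,2), (7,5), (8,6), (11,0), (12,10), (13,9), (16,18), (17,4)}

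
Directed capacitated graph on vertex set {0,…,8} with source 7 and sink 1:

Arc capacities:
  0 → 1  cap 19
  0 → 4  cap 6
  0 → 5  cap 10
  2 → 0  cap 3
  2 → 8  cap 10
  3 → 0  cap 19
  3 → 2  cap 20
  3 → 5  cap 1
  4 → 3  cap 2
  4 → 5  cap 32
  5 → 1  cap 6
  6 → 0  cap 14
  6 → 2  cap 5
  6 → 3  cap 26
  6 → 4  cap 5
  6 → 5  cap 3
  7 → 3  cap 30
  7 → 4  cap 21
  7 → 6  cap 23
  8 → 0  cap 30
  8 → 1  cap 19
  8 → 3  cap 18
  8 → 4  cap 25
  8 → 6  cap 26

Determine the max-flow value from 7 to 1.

augment #1: 7→3→0→1 bottleneck 19, total now 19
augment #2: 7→3→5→1 bottleneck 1, total now 20
augment #3: 7→4→5→1 bottleneck 5, total now 25
augment #4: 7→3→2→8→1 bottleneck 10, total now 35

Maximum flow value: 35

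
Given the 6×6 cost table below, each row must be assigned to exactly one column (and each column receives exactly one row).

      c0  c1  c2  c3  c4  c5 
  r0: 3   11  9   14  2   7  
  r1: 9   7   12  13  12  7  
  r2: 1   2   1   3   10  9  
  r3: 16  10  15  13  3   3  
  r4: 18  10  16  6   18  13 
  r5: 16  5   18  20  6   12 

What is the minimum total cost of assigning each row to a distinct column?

Minimum assignment cost: 25

optimal assignment: row0→col0 (cost 3), row1→col5 (cost 7), row2→col2 (cost 1), row3→col4 (cost 3), row4→col3 (cost 6), row5→col1 (cost 5)
total = 3 + 7 + 1 + 3 + 6 + 5 = 25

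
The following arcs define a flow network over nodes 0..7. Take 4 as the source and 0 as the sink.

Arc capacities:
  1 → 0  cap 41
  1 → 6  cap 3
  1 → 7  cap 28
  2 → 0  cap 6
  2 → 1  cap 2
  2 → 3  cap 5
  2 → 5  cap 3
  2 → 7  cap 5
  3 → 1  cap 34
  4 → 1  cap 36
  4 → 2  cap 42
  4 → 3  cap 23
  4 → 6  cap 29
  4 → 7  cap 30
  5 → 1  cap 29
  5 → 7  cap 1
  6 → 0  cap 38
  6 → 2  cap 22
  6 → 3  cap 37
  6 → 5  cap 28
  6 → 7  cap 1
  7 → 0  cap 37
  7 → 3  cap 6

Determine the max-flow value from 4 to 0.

Maximum flow value: 116

augment #1: 4→1→0 bottleneck 36, total now 36
augment #2: 4→2→0 bottleneck 6, total now 42
augment #3: 4→6→0 bottleneck 29, total now 71
augment #4: 4→7→0 bottleneck 30, total now 101
augment #5: 4→2→1→0 bottleneck 2, total now 103
augment #6: 4→2→7→0 bottleneck 5, total now 108
augment #7: 4→3→1→0 bottleneck 3, total now 111
augment #8: 4→2→5→7→0 bottleneck 1, total now 112
augment #9: 4→3→1→6→0 bottleneck 3, total now 115
augment #10: 4→3→1→7→0 bottleneck 1, total now 116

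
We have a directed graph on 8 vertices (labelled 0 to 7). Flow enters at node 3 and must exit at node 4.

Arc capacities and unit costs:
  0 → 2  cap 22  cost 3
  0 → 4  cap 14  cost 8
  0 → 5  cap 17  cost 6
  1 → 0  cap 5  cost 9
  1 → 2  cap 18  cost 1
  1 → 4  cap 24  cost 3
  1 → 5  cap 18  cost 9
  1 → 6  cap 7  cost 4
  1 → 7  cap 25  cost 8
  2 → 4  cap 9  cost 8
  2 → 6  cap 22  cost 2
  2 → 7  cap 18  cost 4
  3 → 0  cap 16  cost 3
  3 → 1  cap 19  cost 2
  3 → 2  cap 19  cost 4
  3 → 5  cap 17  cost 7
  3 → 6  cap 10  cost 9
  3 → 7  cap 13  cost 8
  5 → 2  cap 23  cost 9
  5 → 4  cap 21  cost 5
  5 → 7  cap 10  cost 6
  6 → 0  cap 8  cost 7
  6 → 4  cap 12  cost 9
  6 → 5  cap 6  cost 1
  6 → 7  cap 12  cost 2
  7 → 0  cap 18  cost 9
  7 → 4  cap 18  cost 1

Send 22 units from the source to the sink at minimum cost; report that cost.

Minimum cost for 22 units: 122

shortest-cost path #1: 3→1→4 push 19 @ unit cost 5 (adds 95)
shortest-cost path #2: 3→7→4 push 3 @ unit cost 9 (adds 27)
total cost = 122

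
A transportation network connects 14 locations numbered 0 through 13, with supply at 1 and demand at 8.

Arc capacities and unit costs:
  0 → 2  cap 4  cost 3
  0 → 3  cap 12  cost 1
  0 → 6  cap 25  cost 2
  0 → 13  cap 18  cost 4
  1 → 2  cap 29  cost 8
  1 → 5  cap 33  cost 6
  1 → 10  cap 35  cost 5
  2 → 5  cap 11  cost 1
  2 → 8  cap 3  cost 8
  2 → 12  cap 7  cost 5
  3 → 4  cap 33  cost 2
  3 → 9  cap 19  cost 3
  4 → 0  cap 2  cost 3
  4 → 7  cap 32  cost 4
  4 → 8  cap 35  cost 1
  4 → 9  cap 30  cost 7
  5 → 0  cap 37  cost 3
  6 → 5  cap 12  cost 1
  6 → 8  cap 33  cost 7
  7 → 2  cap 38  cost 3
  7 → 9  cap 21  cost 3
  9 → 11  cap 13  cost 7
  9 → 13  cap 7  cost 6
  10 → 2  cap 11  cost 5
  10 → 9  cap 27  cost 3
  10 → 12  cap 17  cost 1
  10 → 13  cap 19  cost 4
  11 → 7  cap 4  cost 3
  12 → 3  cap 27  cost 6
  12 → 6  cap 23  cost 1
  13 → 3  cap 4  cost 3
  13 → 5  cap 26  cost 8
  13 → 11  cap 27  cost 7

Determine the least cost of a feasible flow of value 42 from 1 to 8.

shortest-cost path #1: 1→5→0→3→4→8 push 12 @ unit cost 13 (adds 156)
shortest-cost path #2: 1→10→12→6→8 push 17 @ unit cost 14 (adds 238)
shortest-cost path #3: 1→10→13→3→4→8 push 4 @ unit cost 15 (adds 60)
shortest-cost path #4: 1→2→8 push 3 @ unit cost 16 (adds 48)
shortest-cost path #5: 1→5→0→6→8 push 6 @ unit cost 18 (adds 108)
total cost = 610

Minimum cost for 42 units: 610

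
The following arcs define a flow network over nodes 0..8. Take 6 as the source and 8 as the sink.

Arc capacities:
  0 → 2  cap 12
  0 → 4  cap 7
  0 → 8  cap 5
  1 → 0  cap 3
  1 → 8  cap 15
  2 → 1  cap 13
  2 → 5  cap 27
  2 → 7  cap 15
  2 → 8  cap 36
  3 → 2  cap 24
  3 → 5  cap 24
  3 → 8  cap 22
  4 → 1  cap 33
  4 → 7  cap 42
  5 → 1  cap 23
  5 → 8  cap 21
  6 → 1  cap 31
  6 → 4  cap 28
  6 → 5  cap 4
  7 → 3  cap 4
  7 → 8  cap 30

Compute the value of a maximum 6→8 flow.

Maximum flow value: 50

augment #1: 6→1→8 bottleneck 15, total now 15
augment #2: 6→5→8 bottleneck 4, total now 19
augment #3: 6→1→0→8 bottleneck 3, total now 22
augment #4: 6→4→7→8 bottleneck 28, total now 50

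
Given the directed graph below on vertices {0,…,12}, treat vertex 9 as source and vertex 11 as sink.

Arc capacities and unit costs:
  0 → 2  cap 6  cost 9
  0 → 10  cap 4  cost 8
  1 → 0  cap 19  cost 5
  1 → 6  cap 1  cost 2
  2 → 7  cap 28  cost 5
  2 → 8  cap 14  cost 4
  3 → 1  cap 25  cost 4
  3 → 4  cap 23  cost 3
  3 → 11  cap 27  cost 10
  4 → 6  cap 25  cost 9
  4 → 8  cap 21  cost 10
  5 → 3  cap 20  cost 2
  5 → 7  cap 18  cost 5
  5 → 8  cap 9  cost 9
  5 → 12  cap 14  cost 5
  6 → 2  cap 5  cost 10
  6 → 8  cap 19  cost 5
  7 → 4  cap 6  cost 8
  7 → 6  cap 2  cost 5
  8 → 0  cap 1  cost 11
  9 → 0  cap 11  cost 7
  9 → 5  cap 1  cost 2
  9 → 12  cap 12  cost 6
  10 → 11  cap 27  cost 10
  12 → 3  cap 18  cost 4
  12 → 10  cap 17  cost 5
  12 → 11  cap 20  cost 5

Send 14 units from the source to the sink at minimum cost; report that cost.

Minimum cost for 14 units: 169

shortest-cost path #1: 9→12→11 push 12 @ unit cost 11 (adds 132)
shortest-cost path #2: 9→5→12→11 push 1 @ unit cost 12 (adds 12)
shortest-cost path #3: 9→0→10→11 push 1 @ unit cost 25 (adds 25)
total cost = 169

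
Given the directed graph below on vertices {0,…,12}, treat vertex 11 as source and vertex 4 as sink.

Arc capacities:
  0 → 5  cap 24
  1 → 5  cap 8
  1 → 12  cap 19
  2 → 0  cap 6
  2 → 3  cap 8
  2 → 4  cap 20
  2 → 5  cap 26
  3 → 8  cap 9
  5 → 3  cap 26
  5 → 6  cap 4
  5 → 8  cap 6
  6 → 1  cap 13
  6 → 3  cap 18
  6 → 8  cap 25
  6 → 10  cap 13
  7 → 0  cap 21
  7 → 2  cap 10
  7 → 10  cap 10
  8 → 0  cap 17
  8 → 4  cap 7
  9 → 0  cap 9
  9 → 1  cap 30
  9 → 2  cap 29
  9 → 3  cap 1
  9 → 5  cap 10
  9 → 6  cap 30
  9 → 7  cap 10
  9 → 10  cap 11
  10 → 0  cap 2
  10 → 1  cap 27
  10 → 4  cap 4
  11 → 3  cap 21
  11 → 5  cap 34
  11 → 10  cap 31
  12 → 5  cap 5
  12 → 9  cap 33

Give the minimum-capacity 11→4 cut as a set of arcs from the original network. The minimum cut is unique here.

Min-cut arcs: {(1,12), (8,4), (10,4)} (total capacity 30)

augment #1: 11→10→4 push 4
augment #2: 11→3→8→4 push 7
augment #3: 11→10→1→12→9→2→4 push 19
max flow = 30; residual-reachable set from 11 gives S-side
cut edges (S→T): {(1,12), (8,4), (10,4)} total cap 30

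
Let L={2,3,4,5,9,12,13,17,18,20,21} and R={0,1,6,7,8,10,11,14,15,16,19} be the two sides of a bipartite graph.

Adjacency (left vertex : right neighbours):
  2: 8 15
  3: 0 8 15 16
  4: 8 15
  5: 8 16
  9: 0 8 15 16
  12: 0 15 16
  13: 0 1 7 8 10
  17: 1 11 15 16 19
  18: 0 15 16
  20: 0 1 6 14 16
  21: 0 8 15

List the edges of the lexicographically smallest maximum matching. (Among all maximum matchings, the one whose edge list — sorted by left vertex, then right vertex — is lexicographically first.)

Lex-smallest maximum matching: {(2,8), (3,0), (4,15), (5,16), (13,1), (17,11), (20,6)}

|M| = 7 (so the lex-smallest maximum matching has 7 edges)
process left vertices in ascending order; for each, take the smallest-labelled available neighbour that still permits 7 edges overall, or leave it unmatched if none does
lex-smallest matching: {2-8, 3-0, 4-15, 5-16, 13-1, 17-11, 20-6}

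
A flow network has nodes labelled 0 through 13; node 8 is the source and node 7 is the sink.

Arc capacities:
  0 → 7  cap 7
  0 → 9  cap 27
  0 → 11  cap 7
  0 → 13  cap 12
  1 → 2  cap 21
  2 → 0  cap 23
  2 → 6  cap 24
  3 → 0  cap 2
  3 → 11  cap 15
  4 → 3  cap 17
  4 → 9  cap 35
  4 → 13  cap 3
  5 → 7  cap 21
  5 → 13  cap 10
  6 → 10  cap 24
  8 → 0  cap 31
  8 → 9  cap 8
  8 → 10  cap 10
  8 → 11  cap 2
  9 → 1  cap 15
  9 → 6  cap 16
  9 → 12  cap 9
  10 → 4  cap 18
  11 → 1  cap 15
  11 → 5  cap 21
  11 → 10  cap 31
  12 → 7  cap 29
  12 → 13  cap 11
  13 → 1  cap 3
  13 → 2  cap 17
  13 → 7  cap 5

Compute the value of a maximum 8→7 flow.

Maximum flow value: 42

augment #1: 8→0→7 bottleneck 7, total now 7
augment #2: 8→0→13→7 bottleneck 5, total now 12
augment #3: 8→9→12→7 bottleneck 8, total now 20
augment #4: 8→11→5→7 bottleneck 2, total now 22
augment #5: 8→0→9→12→7 bottleneck 1, total now 23
augment #6: 8→0→11→5→7 bottleneck 7, total now 30
augment #7: 8→10→4→3→11→5→7 bottleneck 10, total now 40
augment #8: 8→0→9→6→10→4→3→11→5→7 bottleneck 2, total now 42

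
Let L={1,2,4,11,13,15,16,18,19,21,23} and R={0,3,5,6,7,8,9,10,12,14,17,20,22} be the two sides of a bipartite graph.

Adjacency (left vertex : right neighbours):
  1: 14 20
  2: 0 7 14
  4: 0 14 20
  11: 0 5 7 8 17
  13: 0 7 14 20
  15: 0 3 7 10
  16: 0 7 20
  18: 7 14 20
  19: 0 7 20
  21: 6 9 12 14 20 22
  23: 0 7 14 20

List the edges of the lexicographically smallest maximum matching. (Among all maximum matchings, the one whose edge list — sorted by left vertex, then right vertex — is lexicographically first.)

Lex-smallest maximum matching: {(1,14), (2,0), (4,20), (11,5), (13,7), (15,3), (21,6)}

|M| = 7 (so the lex-smallest maximum matching has 7 edges)
process left vertices in ascending order; for each, take the smallest-labelled available neighbour that still permits 7 edges overall, or leave it unmatched if none does
lex-smallest matching: {1-14, 2-0, 4-20, 11-5, 13-7, 15-3, 21-6}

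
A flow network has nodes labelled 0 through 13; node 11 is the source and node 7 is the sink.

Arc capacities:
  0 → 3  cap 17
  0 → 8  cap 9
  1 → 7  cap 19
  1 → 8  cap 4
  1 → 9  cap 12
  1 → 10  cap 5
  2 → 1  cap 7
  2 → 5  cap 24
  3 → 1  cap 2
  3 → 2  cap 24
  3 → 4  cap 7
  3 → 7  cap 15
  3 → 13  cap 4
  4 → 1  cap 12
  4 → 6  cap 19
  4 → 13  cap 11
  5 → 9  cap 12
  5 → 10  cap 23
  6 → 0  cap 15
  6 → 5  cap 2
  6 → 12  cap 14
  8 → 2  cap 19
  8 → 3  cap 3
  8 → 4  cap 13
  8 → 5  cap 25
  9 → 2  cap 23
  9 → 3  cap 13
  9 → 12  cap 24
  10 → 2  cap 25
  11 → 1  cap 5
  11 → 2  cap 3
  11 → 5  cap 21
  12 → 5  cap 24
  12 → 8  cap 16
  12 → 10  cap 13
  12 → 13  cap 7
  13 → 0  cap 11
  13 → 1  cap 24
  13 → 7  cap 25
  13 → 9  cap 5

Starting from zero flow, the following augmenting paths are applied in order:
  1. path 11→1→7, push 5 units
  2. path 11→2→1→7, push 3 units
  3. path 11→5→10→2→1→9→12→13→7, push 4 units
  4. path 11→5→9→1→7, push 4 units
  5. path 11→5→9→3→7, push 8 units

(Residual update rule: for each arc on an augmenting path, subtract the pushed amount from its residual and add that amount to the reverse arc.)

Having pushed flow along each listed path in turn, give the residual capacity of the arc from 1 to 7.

Residual capacity of (1,7): 7

after path 1 (11→1→7, push 5): res(1,7)=14
after path 2 (11→2→1→7, push 3): res(1,7)=11
after path 3 (11→5→10→2→1→9→12→13→7, push 4): res(1,7)=11
after path 4 (11→5→9→1→7, push 4): res(1,7)=7
after path 5 (11→5→9→3→7, push 8): res(1,7)=7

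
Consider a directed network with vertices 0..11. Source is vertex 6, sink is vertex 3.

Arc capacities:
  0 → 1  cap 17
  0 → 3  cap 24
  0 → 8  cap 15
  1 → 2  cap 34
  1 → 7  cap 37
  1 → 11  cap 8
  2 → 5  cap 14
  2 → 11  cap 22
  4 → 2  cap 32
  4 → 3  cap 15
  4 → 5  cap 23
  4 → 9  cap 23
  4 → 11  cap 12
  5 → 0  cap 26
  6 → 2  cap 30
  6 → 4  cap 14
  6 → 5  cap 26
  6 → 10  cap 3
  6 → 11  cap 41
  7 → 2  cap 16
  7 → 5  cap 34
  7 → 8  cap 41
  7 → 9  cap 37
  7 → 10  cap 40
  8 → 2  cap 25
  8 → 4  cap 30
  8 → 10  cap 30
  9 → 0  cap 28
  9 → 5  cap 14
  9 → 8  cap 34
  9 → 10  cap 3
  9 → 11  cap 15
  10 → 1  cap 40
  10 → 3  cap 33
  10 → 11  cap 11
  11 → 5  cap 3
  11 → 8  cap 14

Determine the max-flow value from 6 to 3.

Maximum flow value: 57

augment #1: 6→4→3 bottleneck 14, total now 14
augment #2: 6→10→3 bottleneck 3, total now 17
augment #3: 6→5→0→3 bottleneck 24, total now 41
augment #4: 6→11→8→4→3 bottleneck 1, total now 42
augment #5: 6→11→8→10→3 bottleneck 13, total now 55
augment #6: 6→5→0→8→10→3 bottleneck 2, total now 57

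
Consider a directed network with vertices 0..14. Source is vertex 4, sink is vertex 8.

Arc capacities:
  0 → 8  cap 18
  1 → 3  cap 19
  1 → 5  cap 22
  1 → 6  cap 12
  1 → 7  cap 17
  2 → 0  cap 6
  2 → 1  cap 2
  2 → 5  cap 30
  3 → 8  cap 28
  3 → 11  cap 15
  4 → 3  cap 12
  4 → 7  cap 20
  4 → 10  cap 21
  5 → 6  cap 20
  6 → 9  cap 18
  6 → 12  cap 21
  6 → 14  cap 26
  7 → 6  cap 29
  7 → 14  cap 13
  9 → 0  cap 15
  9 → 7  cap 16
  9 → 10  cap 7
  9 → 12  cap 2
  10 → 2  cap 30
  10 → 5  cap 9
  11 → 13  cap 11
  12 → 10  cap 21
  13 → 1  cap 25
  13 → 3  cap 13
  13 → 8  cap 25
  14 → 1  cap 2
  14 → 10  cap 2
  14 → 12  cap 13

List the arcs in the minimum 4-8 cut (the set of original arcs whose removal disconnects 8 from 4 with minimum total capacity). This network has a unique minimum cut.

Min-cut arcs: {(0,8), (2,1), (4,3), (14,1)} (total capacity 34)

augment #1: 4→3→8 push 12
augment #2: 4→10→2→0→8 push 6
augment #3: 4→7→6→9→0→8 push 12
augment #4: 4→7→14→1→3→8 push 2
augment #5: 4→10→2→1→3→8 push 2
max flow = 34; residual-reachable set from 4 gives S-side
cut edges (S→T): {(0,8), (2,1), (4,3), (14,1)} total cap 34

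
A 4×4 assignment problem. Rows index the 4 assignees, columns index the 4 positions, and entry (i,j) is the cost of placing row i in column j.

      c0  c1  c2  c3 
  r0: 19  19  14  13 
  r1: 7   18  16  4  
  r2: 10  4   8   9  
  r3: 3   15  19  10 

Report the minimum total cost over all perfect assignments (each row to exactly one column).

Minimum assignment cost: 25

optimal assignment: row0→col2 (cost 14), row1→col3 (cost 4), row2→col1 (cost 4), row3→col0 (cost 3)
total = 14 + 4 + 4 + 3 = 25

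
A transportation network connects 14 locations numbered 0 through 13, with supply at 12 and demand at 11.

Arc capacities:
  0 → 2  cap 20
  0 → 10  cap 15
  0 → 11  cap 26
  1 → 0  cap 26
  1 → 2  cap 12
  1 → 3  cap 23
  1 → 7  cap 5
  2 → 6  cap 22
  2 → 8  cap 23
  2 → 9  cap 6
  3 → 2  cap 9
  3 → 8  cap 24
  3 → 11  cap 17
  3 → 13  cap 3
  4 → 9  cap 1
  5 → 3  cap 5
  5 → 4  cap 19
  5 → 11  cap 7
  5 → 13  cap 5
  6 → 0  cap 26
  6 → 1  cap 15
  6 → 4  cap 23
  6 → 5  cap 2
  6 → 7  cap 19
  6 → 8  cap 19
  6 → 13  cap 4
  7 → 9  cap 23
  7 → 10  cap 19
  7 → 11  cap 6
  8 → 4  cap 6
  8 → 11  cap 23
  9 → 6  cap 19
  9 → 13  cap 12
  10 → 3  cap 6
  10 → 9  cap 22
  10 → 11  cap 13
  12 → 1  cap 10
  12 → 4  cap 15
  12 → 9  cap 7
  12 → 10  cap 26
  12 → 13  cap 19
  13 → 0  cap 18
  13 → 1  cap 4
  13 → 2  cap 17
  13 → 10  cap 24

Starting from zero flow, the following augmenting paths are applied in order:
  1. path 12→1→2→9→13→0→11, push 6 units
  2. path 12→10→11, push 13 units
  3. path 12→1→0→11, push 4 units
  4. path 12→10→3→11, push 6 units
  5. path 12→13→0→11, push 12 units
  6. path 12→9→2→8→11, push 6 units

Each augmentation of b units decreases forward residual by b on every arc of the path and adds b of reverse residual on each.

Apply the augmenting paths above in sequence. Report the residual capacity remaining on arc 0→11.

after path 1 (12→1→2→9→13→0→11, push 6): res(0,11)=20
after path 2 (12→10→11, push 13): res(0,11)=20
after path 3 (12→1→0→11, push 4): res(0,11)=16
after path 4 (12→10→3→11, push 6): res(0,11)=16
after path 5 (12→13→0→11, push 12): res(0,11)=4
after path 6 (12→9→2→8→11, push 6): res(0,11)=4

Residual capacity of (0,11): 4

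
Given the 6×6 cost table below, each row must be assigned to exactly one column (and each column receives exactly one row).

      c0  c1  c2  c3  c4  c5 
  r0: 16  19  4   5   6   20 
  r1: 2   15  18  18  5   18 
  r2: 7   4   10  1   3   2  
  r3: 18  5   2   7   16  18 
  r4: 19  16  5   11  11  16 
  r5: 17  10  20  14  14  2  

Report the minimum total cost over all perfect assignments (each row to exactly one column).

optimal assignment: row0→col4 (cost 6), row1→col0 (cost 2), row2→col3 (cost 1), row3→col1 (cost 5), row4→col2 (cost 5), row5→col5 (cost 2)
total = 6 + 2 + 1 + 5 + 5 + 2 = 21

Minimum assignment cost: 21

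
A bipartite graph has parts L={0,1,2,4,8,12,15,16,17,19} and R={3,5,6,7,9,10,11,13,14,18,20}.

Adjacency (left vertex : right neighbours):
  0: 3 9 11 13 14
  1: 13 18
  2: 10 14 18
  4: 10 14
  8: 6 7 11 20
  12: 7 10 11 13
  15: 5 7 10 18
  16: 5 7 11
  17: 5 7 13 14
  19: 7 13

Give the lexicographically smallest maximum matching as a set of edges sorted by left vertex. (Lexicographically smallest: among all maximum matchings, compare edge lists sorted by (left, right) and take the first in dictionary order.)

|M| = 9 (so the lex-smallest maximum matching has 9 edges)
process left vertices in ascending order; for each, take the smallest-labelled available neighbour that still permits 9 edges overall, or leave it unmatched if none does
lex-smallest matching: {0-3, 1-13, 2-10, 4-14, 8-6, 12-7, 15-18, 16-11, 17-5}

Lex-smallest maximum matching: {(0,3), (1,13), (2,10), (4,14), (8,6), (12,7), (15,18), (16,11), (17,5)}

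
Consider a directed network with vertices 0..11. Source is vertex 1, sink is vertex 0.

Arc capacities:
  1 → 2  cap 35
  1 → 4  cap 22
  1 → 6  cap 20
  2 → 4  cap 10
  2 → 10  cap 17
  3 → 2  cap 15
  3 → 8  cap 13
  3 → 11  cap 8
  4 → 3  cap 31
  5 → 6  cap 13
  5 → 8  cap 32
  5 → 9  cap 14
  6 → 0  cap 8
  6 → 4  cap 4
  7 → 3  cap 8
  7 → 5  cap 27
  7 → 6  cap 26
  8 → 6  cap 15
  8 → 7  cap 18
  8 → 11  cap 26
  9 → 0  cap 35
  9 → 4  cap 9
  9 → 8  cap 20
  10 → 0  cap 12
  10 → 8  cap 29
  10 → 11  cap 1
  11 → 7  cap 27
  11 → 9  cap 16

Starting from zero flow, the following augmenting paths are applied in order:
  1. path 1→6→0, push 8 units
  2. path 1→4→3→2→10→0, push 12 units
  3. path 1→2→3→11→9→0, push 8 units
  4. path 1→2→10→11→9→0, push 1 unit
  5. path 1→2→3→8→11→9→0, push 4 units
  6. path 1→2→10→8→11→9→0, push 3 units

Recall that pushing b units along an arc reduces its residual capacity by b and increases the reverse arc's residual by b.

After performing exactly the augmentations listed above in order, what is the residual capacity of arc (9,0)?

after path 1 (1→6→0, push 8): res(9,0)=35
after path 2 (1→4→3→2→10→0, push 12): res(9,0)=35
after path 3 (1→2→3→11→9→0, push 8): res(9,0)=27
after path 4 (1→2→10→11→9→0, push 1): res(9,0)=26
after path 5 (1→2→3→8→11→9→0, push 4): res(9,0)=22
after path 6 (1→2→10→8→11→9→0, push 3): res(9,0)=19

Residual capacity of (9,0): 19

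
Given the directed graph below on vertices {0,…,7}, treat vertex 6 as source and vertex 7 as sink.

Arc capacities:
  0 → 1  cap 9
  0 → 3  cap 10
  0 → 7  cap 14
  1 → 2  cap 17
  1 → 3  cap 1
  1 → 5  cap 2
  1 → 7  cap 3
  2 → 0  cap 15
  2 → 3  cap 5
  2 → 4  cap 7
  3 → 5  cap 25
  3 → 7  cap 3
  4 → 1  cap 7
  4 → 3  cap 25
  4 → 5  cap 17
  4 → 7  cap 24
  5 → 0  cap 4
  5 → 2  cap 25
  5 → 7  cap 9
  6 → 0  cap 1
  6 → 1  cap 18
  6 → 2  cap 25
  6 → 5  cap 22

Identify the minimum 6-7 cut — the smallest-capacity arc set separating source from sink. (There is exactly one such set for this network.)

Min-cut arcs: {(0,7), (1,7), (2,4), (3,7), (5,7)} (total capacity 36)

augment #1: 6→0→7 push 1
augment #2: 6→1→7 push 3
augment #3: 6→5→7 push 9
augment #4: 6→1→3→7 push 1
augment #5: 6→2→0→7 push 13
augment #6: 6→2→3→7 push 2
augment #7: 6→2→4→7 push 7
max flow = 36; residual-reachable set from 6 gives S-side
cut edges (S→T): {(0,7), (1,7), (2,4), (3,7), (5,7)} total cap 36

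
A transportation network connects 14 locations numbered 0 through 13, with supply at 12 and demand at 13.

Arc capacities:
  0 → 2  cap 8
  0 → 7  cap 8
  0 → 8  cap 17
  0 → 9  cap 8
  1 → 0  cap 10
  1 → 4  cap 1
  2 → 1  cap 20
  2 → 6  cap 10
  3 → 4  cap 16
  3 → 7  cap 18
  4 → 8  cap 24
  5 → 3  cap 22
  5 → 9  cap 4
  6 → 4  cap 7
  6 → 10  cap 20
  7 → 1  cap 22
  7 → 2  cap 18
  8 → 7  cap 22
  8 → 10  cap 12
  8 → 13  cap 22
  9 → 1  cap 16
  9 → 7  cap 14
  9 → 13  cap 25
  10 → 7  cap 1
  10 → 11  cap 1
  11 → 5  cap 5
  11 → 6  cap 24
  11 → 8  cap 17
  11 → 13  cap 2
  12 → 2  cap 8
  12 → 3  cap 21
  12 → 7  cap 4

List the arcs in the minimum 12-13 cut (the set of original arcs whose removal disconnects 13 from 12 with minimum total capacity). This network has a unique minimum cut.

Min-cut arcs: {(0,9), (8,13), (10,11)} (total capacity 31)

augment #1: 12→3→4→8→13 push 16
augment #2: 12→2→1→0→8→13 push 6
augment #3: 12→2→1→0→9→13 push 2
augment #4: 12→7→1→0→9→13 push 2
augment #5: 12→7→2→6→10→11→13 push 1
augment #6: 12→7→1→4→8→0→9→13 push 1
augment #7: 12→3→7→2→6→4→8→0→9→13 push 3
max flow = 31; residual-reachable set from 12 gives S-side
cut edges (S→T): {(0,9), (8,13), (10,11)} total cap 31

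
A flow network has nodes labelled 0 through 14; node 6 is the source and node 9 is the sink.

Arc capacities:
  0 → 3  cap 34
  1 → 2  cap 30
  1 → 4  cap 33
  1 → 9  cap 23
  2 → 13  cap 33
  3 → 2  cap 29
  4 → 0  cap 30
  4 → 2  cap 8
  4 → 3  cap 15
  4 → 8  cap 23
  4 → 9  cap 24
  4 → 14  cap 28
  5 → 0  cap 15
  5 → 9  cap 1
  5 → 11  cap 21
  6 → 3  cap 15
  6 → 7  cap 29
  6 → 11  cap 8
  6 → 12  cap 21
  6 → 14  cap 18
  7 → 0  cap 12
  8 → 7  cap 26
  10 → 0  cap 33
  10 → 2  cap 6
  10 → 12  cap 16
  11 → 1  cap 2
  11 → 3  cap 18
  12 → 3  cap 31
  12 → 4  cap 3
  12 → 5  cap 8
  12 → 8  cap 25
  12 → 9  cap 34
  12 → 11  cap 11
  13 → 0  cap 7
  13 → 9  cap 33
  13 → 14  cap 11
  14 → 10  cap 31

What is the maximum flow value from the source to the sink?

Maximum flow value: 70

augment #1: 6→12→9 bottleneck 21, total now 21
augment #2: 6→11→1→9 bottleneck 2, total now 23
augment #3: 6→3→2→13→9 bottleneck 15, total now 38
augment #4: 6→14→10→12→9 bottleneck 13, total now 51
augment #5: 6→11→3→2→13→9 bottleneck 6, total now 57
augment #6: 6→14→10→2→13→9 bottleneck 5, total now 62
augment #7: 6→7→0→3→2→13→9 bottleneck 7, total now 69
augment #8: 6→7→0→3→2→10→12→4→9 bottleneck 1, total now 70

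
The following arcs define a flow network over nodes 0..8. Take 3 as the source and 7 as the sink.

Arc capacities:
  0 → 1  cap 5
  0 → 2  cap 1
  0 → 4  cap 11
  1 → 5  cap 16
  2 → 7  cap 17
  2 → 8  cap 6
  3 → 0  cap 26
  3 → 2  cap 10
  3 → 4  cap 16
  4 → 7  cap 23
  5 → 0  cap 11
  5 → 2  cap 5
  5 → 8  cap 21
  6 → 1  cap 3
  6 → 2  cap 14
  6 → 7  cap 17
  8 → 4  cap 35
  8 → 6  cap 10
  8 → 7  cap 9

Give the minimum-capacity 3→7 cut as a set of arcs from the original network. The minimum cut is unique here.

Min-cut arcs: {(0,1), (0,2), (3,2), (4,7)} (total capacity 39)

augment #1: 3→2→7 push 10
augment #2: 3→4→7 push 16
augment #3: 3→0→2→7 push 1
augment #4: 3→0→4→7 push 7
augment #5: 3→0→1→5→2→7 push 5
max flow = 39; residual-reachable set from 3 gives S-side
cut edges (S→T): {(0,1), (0,2), (3,2), (4,7)} total cap 39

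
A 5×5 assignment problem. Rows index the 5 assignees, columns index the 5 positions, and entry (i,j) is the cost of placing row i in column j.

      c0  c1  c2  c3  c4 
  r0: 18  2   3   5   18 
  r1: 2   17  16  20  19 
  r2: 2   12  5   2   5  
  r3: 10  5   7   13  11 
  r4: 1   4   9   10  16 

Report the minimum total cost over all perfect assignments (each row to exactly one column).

optimal assignment: row0→col2 (cost 3), row1→col0 (cost 2), row2→col3 (cost 2), row3→col4 (cost 11), row4→col1 (cost 4)
total = 3 + 2 + 2 + 11 + 4 = 22

Minimum assignment cost: 22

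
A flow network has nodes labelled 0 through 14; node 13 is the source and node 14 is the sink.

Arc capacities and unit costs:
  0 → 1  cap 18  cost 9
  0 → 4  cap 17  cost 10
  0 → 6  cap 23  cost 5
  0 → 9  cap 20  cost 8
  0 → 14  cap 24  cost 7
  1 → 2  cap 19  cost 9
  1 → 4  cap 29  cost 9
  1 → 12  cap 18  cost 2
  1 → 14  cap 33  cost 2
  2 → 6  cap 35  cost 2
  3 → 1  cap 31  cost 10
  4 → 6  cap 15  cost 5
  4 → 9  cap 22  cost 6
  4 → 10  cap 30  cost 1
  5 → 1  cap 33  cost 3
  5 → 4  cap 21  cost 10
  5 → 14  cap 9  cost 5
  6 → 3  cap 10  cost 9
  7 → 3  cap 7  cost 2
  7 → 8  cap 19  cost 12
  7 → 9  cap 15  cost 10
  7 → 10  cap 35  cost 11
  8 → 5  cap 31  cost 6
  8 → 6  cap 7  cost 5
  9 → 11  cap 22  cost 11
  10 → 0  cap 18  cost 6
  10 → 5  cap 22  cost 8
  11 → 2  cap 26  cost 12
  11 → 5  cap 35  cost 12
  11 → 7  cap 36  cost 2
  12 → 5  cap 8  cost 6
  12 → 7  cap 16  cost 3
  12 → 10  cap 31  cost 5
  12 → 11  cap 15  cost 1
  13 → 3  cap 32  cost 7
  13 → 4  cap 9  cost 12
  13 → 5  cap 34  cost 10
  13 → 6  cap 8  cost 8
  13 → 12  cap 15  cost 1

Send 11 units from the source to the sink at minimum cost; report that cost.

shortest-cost path #1: 13→12→5→14 push 8 @ unit cost 12 (adds 96)
shortest-cost path #2: 13→5→14 push 1 @ unit cost 15 (adds 15)
shortest-cost path #3: 13→5→1→14 push 2 @ unit cost 15 (adds 30)
total cost = 141

Minimum cost for 11 units: 141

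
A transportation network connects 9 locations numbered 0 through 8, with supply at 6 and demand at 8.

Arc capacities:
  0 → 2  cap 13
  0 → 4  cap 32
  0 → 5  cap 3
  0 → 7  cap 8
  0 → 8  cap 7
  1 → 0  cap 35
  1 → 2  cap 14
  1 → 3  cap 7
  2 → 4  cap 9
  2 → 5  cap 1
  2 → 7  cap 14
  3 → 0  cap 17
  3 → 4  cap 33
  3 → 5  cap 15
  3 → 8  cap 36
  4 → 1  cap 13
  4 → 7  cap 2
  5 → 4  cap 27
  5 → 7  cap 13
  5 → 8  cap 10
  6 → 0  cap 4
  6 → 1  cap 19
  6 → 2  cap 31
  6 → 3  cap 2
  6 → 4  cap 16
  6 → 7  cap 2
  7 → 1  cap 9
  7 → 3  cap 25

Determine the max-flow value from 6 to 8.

Maximum flow value: 45

augment #1: 6→0→8 bottleneck 4, total now 4
augment #2: 6→3→8 bottleneck 2, total now 6
augment #3: 6→1→0→8 bottleneck 3, total now 9
augment #4: 6→1→3→8 bottleneck 7, total now 16
augment #5: 6→2→5→8 bottleneck 1, total now 17
augment #6: 6→7→3→8 bottleneck 2, total now 19
augment #7: 6→1→0→5→8 bottleneck 3, total now 22
augment #8: 6→2→7→3→8 bottleneck 14, total now 36
augment #9: 6→4→7→3→8 bottleneck 2, total now 38
augment #10: 6→1→0→7→3→8 bottleneck 6, total now 44
augment #11: 6→4→1→0→7→3→8 bottleneck 1, total now 45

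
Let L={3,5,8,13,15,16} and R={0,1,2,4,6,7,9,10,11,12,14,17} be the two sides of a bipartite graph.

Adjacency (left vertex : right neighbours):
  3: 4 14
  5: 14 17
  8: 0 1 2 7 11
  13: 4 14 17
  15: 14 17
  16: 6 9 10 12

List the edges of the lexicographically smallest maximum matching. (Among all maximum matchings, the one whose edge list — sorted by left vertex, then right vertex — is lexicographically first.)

Lex-smallest maximum matching: {(3,4), (5,14), (8,0), (13,17), (16,6)}

|M| = 5 (so the lex-smallest maximum matching has 5 edges)
process left vertices in ascending order; for each, take the smallest-labelled available neighbour that still permits 5 edges overall, or leave it unmatched if none does
lex-smallest matching: {3-4, 5-14, 8-0, 13-17, 16-6}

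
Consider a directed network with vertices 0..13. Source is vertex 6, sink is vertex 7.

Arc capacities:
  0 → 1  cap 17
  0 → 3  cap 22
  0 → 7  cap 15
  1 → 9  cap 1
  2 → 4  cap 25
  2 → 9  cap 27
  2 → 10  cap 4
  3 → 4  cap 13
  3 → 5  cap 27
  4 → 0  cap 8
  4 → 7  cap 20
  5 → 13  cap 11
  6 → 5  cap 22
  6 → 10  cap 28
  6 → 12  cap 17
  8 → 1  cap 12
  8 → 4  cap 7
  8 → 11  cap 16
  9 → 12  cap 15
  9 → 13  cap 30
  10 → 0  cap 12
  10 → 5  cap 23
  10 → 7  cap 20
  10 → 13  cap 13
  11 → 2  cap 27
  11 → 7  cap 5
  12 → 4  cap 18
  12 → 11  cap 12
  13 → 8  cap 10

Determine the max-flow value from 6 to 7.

Maximum flow value: 55

augment #1: 6→10→7 bottleneck 20, total now 20
augment #2: 6→10→0→7 bottleneck 8, total now 28
augment #3: 6→12→4→7 bottleneck 17, total now 45
augment #4: 6→5→13→8→4→7 bottleneck 3, total now 48
augment #5: 6→5→13→8→11→7 bottleneck 5, total now 53
augment #6: 6→5→13→8→4→0→7 bottleneck 2, total now 55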